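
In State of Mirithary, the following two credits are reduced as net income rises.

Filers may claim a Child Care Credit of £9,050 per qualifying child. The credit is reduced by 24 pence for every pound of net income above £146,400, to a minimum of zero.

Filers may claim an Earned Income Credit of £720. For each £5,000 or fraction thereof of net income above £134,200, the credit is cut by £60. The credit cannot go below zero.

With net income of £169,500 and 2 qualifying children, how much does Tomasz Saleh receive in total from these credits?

£12,796

Child Care Credit: base = 2 × £9,050 = £18,100. 24% of the £23,100 excess over £146,400 is £5,544; credit = £18,100 − £5,544 = £12,556.
Earned Income Credit: income exceeds £134,200 by £35,300, which is 8 full-or-partial £5,000 increments; reduction = 8 × £60 = £480, leaving £240.
Total: £12,556 + £240 = £12,796.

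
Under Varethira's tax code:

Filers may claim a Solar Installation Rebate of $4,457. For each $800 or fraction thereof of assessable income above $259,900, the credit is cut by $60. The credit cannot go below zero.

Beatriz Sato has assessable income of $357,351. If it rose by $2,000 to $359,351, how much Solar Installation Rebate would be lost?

$0

At $357,351 — income exceeds $259,900 by $97,451 → 122 increments × $60 = $7,320 ≥ base, so the credit is $0.
At $359,351 — income exceeds $259,900 by $99,451 → 125 increments × $60 = $7,500 ≥ base, so the credit is $0.
Lost: $0 − $0 = $0.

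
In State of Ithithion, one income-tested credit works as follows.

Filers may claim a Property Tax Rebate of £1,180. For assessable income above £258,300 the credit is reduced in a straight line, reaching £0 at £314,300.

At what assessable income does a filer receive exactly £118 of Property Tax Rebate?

£308,700

£118 is 118/1,180 of the full £1,180, so 1,062/1,180 of the £56,000 range has been used: income = £258,300 + £56,000 × 1,062/1,180 = £308,700.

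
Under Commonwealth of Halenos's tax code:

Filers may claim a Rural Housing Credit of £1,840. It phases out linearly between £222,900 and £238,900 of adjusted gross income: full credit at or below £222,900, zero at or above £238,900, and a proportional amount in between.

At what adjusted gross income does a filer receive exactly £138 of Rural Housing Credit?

£237,700

£138 is 138/1,840 of the full £1,840, so 1,702/1,840 of the £16,000 range has been used: income = £222,900 + £16,000 × 1,702/1,840 = £237,700.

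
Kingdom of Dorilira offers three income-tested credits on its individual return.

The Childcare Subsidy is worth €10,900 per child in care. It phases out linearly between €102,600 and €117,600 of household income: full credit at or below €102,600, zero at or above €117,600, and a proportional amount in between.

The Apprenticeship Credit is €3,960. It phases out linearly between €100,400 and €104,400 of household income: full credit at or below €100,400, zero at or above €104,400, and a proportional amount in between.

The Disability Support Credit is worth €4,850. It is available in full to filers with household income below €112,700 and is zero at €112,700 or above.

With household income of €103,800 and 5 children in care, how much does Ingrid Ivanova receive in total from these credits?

€55,584

Childcare Subsidy: base = 5 × €10,900 = €54,500. €103,800 is €1,200 into a €15,000 phase-out range, leaving 13,800/15,000 of the credit: €54,500 × 13,800/15,000 = €50,140.
Apprenticeship Credit: €103,800 is €3,400 into a €4,000 phase-out range, leaving 600/4,000 of the credit: €3,960 × 600/4,000 = €594.
Disability Support Credit: €103,800 is below the €112,700 cutoff, so the full €4,850 applies.
Total: €50,140 + €594 + €4,850 = €55,584.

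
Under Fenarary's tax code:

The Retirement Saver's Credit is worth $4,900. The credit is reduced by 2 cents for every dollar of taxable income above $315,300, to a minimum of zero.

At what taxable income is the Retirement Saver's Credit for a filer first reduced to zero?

$560,300

The credit falls by 2% of each dollar above $315,300, so it reaches zero when the excess is $4,900 / 2% = $245,000: income = $315,300 + $245,000 = $560,300.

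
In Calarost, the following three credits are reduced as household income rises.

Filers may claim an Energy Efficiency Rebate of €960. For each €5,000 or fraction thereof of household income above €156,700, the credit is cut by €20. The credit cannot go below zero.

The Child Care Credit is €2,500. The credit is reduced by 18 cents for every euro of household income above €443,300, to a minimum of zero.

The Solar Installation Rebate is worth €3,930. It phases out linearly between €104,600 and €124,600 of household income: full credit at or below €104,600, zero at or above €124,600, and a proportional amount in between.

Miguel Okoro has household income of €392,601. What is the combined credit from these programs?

€2,500

Energy Efficiency Rebate: income exceeds €156,700 by €235,901 → 48 increments × €20 = €960 ≥ base, so the credit is €0.
Child Care Credit: €392,601 is at or below the €443,300 threshold, so the full €2,500 applies.
Solar Installation Rebate: €392,601 is at or above €124,600, so the credit is €0.
Total: €0 + €2,500 + €0 = €2,500.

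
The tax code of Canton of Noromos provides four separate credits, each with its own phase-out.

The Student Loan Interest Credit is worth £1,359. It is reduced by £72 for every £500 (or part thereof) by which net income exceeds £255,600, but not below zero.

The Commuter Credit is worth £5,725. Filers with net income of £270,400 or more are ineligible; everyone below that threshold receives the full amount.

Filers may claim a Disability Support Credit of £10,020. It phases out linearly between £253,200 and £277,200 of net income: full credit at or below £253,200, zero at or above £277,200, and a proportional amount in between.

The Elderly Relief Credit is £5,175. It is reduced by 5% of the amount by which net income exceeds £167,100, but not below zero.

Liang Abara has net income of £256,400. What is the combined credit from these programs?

£16,334

Student Loan Interest Credit: income exceeds £255,600 by £800, which is 2 full-or-partial £500 increments; reduction = 2 × £72 = £144, leaving £1,215.
Commuter Credit: £256,400 is below the £270,400 cutoff, so the full £5,725 applies.
Disability Support Credit: £256,400 is £3,200 into a £24,000 phase-out range, leaving 20,800/24,000 of the credit: £10,020 × 20,800/24,000 = £8,684.
Elderly Relief Credit: 5% of the £89,300 excess over £167,100 is £4,465; credit = £5,175 − £4,465 = £710.
Total: £1,215 + £5,725 + £8,684 + £710 = £16,334.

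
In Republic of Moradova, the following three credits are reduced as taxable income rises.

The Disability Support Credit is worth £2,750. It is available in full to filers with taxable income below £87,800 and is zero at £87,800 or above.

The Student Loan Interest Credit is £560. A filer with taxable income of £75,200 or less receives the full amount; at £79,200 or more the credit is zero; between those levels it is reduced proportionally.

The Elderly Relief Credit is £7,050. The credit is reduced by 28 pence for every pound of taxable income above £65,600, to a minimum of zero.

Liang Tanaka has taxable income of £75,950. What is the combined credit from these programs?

£7,357

Disability Support Credit: £75,950 is below the £87,800 cutoff, so the full £2,750 applies.
Student Loan Interest Credit: £75,950 is £750 into a £4,000 phase-out range, leaving 3,250/4,000 of the credit: £560 × 3,250/4,000 = £455.
Elderly Relief Credit: 28% of the £10,350 excess over £65,600 is £2,898; credit = £7,050 − £2,898 = £4,152.
Total: £2,750 + £455 + £4,152 = £7,357.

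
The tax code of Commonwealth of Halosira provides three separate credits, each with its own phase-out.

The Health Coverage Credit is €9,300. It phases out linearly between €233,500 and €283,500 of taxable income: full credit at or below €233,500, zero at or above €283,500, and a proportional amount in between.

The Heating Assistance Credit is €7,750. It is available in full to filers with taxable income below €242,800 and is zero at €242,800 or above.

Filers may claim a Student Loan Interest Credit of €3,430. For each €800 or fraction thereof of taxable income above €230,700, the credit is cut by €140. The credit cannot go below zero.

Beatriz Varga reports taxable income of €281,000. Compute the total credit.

Health Coverage Credit: €281,000 is €47,500 into a €50,000 phase-out range, leaving 2,500/50,000 of the credit: €9,300 × 2,500/50,000 = €465.
Heating Assistance Credit: €281,000 meets or exceeds the €242,800 cutoff, so the credit is €0.
Student Loan Interest Credit: income exceeds €230,700 by €50,300 → 63 increments × €140 = €8,820 ≥ base, so the credit is €0.
Total: €465 + €0 + €0 = €465.

€465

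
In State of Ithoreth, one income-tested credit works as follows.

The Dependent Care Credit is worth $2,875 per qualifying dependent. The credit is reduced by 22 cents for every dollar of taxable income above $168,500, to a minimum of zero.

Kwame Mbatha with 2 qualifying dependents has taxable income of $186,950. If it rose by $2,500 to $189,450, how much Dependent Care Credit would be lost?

At $186,950 — base = 2 × $2,875 = $5,750. 22% of the $18,450 excess over $168,500 is $4,059; credit = $5,750 − $4,059 = $1,691.
At $189,450 — base = 2 × $2,875 = $5,750. 22% of the $20,950 excess over $168,500 is $4,609; credit = $5,750 − $4,609 = $1,141.
Lost: $1,691 − $1,141 = $550.

$550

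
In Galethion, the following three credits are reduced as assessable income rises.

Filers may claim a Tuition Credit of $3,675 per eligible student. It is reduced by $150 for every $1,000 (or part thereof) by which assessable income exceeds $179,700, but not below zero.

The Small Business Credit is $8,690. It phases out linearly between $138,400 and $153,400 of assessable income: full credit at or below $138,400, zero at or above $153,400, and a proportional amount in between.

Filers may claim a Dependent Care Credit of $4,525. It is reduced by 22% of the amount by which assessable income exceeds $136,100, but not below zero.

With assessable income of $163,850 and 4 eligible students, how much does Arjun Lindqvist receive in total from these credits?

Tuition Credit: base = 4 × $3,675 = $14,700. $163,850 is at or below the $179,700 threshold, so the full $14,700 applies.
Small Business Credit: $163,850 is at or above $153,400, so the credit is $0.
Dependent Care Credit: 22% of the $27,750 excess over $136,100 is $6,105 ≥ base, so the credit is $0.
Total: $14,700 + $0 + $0 = $14,700.

$14,700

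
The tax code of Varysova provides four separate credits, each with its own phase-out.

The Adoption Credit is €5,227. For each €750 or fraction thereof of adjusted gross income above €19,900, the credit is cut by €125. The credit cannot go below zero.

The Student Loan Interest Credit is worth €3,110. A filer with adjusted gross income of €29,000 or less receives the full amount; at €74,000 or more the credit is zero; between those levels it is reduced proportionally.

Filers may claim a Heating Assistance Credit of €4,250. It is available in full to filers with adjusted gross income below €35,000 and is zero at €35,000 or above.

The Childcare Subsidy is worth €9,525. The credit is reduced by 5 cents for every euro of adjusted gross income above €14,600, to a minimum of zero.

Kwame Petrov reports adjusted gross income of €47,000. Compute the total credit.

Adoption Credit: income exceeds €19,900 by €27,100, which is 37 full-or-partial €750 increments; reduction = 37 × €125 = €4,625, leaving €602.
Student Loan Interest Credit: €47,000 is €18,000 into a €45,000 phase-out range, leaving 27,000/45,000 of the credit: €3,110 × 27,000/45,000 = €1,866.
Heating Assistance Credit: €47,000 meets or exceeds the €35,000 cutoff, so the credit is €0.
Childcare Subsidy: 5% of the €32,400 excess over €14,600 is €1,620; credit = €9,525 − €1,620 = €7,905.
Total: €602 + €1,866 + €0 + €7,905 = €10,373.

€10,373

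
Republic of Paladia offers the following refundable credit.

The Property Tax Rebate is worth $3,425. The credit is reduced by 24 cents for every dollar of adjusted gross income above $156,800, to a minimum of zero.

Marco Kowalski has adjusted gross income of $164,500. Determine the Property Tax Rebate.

$1,577

Property Tax Rebate: 24% of the $7,700 excess over $156,800 is $1,848; credit = $3,425 − $1,848 = $1,577.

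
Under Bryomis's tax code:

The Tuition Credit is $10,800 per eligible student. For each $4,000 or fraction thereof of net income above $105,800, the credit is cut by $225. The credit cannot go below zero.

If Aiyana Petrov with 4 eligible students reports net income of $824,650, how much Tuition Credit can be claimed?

$2,700

Tuition Credit: base = 4 × $10,800 = $43,200. income exceeds $105,800 by $718,850, which is 180 full-or-partial $4,000 increments; reduction = 180 × $225 = $40,500, leaving $2,700.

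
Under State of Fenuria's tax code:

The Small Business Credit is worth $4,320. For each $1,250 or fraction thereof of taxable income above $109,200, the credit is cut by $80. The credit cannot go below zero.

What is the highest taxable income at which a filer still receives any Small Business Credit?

After 53 increments the reduction is 53 × $80 = $4,240, leaving $80; one more increment wipes it out. Increment 53 ends at excess 53 × $1,250 = $66,250, so the highest qualifying income is $109,200 + $66,250 = $175,450.

$175,450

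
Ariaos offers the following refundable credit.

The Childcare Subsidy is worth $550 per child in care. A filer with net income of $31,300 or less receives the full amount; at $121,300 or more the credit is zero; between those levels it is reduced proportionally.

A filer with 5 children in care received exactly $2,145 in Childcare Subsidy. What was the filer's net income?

$51,100

Full credit = 5 × $550 = $2,750.
$2,145 is 2,145/2,750 of the full $2,750, so 605/2,750 of the $90,000 range has been used: income = $31,300 + $90,000 × 605/2,750 = $51,100.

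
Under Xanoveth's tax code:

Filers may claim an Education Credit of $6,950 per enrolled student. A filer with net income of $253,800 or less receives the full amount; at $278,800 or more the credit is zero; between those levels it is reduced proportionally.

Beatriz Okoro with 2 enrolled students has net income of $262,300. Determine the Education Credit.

Education Credit: base = 2 × $6,950 = $13,900. $262,300 is $8,500 into a $25,000 phase-out range, leaving 16,500/25,000 of the credit: $13,900 × 16,500/25,000 = $9,174.

$9,174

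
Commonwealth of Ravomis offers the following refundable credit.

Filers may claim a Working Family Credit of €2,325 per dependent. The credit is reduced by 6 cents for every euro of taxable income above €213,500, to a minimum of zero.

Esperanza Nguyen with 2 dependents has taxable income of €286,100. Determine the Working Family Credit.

€294

Working Family Credit: base = 2 × €2,325 = €4,650. 6% of the €72,600 excess over €213,500 is €4,356; credit = €4,650 − €4,356 = €294.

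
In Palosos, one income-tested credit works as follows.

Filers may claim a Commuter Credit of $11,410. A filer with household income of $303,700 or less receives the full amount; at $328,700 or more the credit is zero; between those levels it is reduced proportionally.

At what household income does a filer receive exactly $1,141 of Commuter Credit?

$326,200

$1,141 is 1,141/11,410 of the full $11,410, so 10,269/11,410 of the $25,000 range has been used: income = $303,700 + $25,000 × 10,269/11,410 = $326,200.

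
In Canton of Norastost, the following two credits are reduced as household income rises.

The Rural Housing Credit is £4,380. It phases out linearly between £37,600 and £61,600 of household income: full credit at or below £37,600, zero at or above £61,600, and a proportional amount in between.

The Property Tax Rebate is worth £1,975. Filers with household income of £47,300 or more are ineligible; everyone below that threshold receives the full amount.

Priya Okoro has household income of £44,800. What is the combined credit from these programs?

Rural Housing Credit: £44,800 is £7,200 into a £24,000 phase-out range, leaving 16,800/24,000 of the credit: £4,380 × 16,800/24,000 = £3,066.
Property Tax Rebate: £44,800 is below the £47,300 cutoff, so the full £1,975 applies.
Total: £3,066 + £1,975 = £5,041.

£5,041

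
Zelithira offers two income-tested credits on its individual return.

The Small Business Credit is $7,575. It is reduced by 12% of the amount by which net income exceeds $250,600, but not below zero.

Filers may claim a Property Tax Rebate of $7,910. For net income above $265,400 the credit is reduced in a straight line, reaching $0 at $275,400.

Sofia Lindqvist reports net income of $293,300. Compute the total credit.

Small Business Credit: 12% of the $42,700 excess over $250,600 is $5,124; credit = $7,575 − $5,124 = $2,451.
Property Tax Rebate: $293,300 is at or above $275,400, so the credit is $0.
Total: $2,451 + $0 = $2,451.

$2,451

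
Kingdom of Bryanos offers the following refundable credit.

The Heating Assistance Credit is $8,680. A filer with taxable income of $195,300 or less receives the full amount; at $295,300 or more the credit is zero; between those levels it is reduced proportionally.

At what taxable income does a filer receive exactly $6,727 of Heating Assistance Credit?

$217,800

$6,727 is 6,727/8,680 of the full $8,680, so 1,953/8,680 of the $100,000 range has been used: income = $195,300 + $100,000 × 1,953/8,680 = $217,800.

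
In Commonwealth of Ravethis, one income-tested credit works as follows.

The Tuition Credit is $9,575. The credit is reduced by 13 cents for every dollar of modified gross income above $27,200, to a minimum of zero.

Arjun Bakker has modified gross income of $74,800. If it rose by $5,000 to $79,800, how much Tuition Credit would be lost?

At $74,800 — 13% of the $47,600 excess over $27,200 is $6,188; credit = $9,575 − $6,188 = $3,387.
At $79,800 — 13% of the $52,600 excess over $27,200 is $6,838; credit = $9,575 − $6,838 = $2,737.
Lost: $3,387 − $2,737 = $650.

$650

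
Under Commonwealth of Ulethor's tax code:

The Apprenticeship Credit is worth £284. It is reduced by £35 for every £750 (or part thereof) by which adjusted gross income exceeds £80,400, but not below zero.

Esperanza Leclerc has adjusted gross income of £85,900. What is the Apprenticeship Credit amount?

Apprenticeship Credit: income exceeds £80,400 by £5,500, which is 8 full-or-partial £750 increments; reduction = 8 × £35 = £280, leaving £4.

£4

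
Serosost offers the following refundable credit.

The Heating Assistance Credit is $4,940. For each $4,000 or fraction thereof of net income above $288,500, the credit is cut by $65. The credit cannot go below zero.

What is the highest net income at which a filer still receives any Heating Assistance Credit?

After 75 increments the reduction is 75 × $65 = $4,875, leaving $65; one more increment wipes it out. Increment 75 ends at excess 75 × $4,000 = $300,000, so the highest qualifying income is $288,500 + $300,000 = $588,500.

$588,500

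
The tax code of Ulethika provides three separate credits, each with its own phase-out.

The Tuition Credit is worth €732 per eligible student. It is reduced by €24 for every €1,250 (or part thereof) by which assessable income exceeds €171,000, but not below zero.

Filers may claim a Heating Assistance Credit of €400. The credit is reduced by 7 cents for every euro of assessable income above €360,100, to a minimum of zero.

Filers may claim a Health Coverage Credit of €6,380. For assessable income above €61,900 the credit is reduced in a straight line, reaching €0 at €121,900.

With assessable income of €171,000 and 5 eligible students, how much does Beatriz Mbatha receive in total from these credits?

Tuition Credit: base = 5 × €732 = €3,660. €171,000 is at or below the €171,000 threshold, so the full €3,660 applies.
Heating Assistance Credit: €171,000 is at or below the €360,100 threshold, so the full €400 applies.
Health Coverage Credit: €171,000 is at or above €121,900, so the credit is €0.
Total: €3,660 + €400 + €0 = €4,060.

€4,060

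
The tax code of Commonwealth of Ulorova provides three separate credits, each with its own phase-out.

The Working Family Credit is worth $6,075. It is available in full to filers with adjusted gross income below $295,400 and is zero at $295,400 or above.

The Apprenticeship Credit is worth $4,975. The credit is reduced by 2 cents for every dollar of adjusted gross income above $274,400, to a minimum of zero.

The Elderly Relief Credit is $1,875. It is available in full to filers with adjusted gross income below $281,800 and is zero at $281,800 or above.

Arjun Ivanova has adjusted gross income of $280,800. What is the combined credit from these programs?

Working Family Credit: $280,800 is below the $295,400 cutoff, so the full $6,075 applies.
Apprenticeship Credit: 2% of the $6,400 excess over $274,400 is $128; credit = $4,975 − $128 = $4,847.
Elderly Relief Credit: $280,800 is below the $281,800 cutoff, so the full $1,875 applies.
Total: $6,075 + $4,847 + $1,875 = $12,797.

$12,797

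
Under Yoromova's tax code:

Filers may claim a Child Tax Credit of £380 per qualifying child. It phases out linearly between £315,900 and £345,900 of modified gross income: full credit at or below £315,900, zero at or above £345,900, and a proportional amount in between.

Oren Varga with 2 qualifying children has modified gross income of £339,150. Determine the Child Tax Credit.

Child Tax Credit: base = 2 × £380 = £760. £339,150 is £23,250 into a £30,000 phase-out range, leaving 6,750/30,000 of the credit: £760 × 6,750/30,000 = £171.

£171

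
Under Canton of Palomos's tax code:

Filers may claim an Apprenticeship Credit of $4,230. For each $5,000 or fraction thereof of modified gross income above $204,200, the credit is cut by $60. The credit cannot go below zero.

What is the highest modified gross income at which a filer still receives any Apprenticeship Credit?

$554,200

After 70 increments the reduction is 70 × $60 = $4,200, leaving $30; one more increment wipes it out. Increment 70 ends at excess 70 × $5,000 = $350,000, so the highest qualifying income is $204,200 + $350,000 = $554,200.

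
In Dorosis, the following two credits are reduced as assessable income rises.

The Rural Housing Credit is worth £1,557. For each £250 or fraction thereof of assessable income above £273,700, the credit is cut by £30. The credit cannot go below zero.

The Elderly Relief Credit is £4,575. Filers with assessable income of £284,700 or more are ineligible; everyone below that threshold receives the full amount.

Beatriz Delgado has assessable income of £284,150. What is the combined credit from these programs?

Rural Housing Credit: income exceeds £273,700 by £10,450, which is 42 full-or-partial £250 increments; reduction = 42 × £30 = £1,260, leaving £297.
Elderly Relief Credit: £284,150 is below the £284,700 cutoff, so the full £4,575 applies.
Total: £297 + £4,575 = £4,872.

£4,872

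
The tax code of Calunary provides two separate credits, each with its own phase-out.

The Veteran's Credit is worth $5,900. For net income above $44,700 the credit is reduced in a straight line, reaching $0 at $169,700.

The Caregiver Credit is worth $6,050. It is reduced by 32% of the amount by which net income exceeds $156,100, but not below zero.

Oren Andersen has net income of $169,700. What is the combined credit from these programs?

Veteran's Credit: $169,700 is at or above $169,700, so the credit is $0.
Caregiver Credit: 32% of the $13,600 excess over $156,100 is $4,352; credit = $6,050 − $4,352 = $1,698.
Total: $0 + $1,698 = $1,698.

$1,698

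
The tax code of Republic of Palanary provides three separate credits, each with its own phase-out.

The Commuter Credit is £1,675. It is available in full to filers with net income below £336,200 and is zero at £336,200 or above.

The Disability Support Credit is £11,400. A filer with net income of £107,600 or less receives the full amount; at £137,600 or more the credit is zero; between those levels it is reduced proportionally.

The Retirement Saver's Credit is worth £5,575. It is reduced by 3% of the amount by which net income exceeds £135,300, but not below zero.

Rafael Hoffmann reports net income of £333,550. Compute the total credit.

Commuter Credit: £333,550 is below the £336,200 cutoff, so the full £1,675 applies.
Disability Support Credit: £333,550 is at or above £137,600, so the credit is £0.
Retirement Saver's Credit: 3% of the £198,250 excess over £135,300 is £5,947.50 ≥ base, so the credit is £0.
Total: £1,675 + £0 + £0 = £1,675.

£1,675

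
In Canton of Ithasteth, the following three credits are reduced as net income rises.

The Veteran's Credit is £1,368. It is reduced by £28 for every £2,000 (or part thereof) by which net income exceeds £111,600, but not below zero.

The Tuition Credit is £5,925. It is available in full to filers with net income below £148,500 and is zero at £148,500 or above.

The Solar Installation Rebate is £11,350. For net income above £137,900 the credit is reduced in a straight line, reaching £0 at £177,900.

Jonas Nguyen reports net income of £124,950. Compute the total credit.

Veteran's Credit: income exceeds £111,600 by £13,350, which is 7 full-or-partial £2,000 increments; reduction = 7 × £28 = £196, leaving £1,172.
Tuition Credit: £124,950 is below the £148,500 cutoff, so the full £5,925 applies.
Solar Installation Rebate: £124,950 is at or below the £137,900 threshold, so the full £11,350 applies.
Total: £1,172 + £5,925 + £11,350 = £18,447.

£18,447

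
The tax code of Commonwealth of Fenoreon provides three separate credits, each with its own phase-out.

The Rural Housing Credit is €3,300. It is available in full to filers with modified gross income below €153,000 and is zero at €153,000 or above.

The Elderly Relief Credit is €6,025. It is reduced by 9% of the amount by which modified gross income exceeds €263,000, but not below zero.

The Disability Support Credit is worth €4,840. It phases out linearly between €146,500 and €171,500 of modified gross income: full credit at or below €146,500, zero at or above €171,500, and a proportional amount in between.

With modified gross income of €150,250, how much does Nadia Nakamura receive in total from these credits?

Rural Housing Credit: €150,250 is below the €153,000 cutoff, so the full €3,300 applies.
Elderly Relief Credit: €150,250 is at or below the €263,000 threshold, so the full €6,025 applies.
Disability Support Credit: €150,250 is €3,750 into a €25,000 phase-out range, leaving 21,250/25,000 of the credit: €4,840 × 21,250/25,000 = €4,114.
Total: €3,300 + €6,025 + €4,114 = €13,439.

€13,439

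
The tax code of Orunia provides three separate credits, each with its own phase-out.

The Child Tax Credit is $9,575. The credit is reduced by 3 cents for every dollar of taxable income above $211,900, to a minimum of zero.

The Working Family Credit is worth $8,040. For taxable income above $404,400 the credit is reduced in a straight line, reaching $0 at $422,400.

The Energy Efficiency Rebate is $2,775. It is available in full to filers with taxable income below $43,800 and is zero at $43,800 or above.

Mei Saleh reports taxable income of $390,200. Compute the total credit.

$12,266

Child Tax Credit: 3% of the $178,300 excess over $211,900 is $5,349; credit = $9,575 − $5,349 = $4,226.
Working Family Credit: $390,200 is at or below the $404,400 threshold, so the full $8,040 applies.
Energy Efficiency Rebate: $390,200 meets or exceeds the $43,800 cutoff, so the credit is $0.
Total: $4,226 + $8,040 + $0 = $12,266.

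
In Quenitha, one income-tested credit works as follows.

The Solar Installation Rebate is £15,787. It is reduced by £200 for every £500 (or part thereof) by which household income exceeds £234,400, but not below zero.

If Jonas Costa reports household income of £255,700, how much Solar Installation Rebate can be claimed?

£7,187

Solar Installation Rebate: income exceeds £234,400 by £21,300, which is 43 full-or-partial £500 increments; reduction = 43 × £200 = £8,600, leaving £7,187.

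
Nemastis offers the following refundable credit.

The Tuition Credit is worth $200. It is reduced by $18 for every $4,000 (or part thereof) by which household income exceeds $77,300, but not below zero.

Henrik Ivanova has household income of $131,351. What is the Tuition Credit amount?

$0

Tuition Credit: income exceeds $77,300 by $54,051 → 14 increments × $18 = $252 ≥ base, so the credit is $0.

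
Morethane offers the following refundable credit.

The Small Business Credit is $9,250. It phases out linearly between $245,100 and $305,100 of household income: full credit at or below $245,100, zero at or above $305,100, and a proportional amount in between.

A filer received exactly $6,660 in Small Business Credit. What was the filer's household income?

$6,660 is 6,660/9,250 of the full $9,250, so 2,590/9,250 of the $60,000 range has been used: income = $245,100 + $60,000 × 2,590/9,250 = $261,900.

$261,900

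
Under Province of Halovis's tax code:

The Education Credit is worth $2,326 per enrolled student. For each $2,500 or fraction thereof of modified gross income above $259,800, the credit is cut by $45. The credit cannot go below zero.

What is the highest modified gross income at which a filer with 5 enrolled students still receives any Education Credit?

Full credit = 5 × $2,326 = $11,630.
After 258 increments the reduction is 258 × $45 = $11,610, leaving $20; one more increment wipes it out. Increment 258 ends at excess 258 × $2,500 = $645,000, so the highest qualifying income is $259,800 + $645,000 = $904,800.

$904,800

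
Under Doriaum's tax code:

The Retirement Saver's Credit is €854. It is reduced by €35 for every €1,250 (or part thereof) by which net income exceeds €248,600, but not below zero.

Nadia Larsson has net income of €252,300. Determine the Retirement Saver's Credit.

€749

Retirement Saver's Credit: income exceeds €248,600 by €3,700, which is 3 full-or-partial €1,250 increments; reduction = 3 × €35 = €105, leaving €749.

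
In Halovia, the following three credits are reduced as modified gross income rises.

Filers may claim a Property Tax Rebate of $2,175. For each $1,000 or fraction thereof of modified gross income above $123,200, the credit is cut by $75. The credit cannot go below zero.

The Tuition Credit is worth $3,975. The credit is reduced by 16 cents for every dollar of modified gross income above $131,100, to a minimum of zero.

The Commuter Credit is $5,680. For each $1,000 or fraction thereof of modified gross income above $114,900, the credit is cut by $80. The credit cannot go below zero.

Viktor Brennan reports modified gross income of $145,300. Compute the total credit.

$5,353

Property Tax Rebate: income exceeds $123,200 by $22,100, which is 23 full-or-partial $1,000 increments; reduction = 23 × $75 = $1,725, leaving $450.
Tuition Credit: 16% of the $14,200 excess over $131,100 is $2,272; credit = $3,975 − $2,272 = $1,703.
Commuter Credit: income exceeds $114,900 by $30,400, which is 31 full-or-partial $1,000 increments; reduction = 31 × $80 = $2,480, leaving $3,200.
Total: $450 + $1,703 + $3,200 = $5,353.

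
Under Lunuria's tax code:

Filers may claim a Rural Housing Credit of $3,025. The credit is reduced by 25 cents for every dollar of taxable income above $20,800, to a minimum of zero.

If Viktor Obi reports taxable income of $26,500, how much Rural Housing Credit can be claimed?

Rural Housing Credit: 25% of the $5,700 excess over $20,800 is $1,425; credit = $3,025 − $1,425 = $1,600.

$1,600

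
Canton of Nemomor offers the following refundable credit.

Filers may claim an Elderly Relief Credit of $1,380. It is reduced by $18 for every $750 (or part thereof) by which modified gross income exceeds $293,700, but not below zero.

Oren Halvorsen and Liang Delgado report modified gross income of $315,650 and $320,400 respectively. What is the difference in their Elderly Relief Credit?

Oren ($315,650): Elderly Relief Credit: income exceeds $293,700 by $21,950, which is 30 full-or-partial $750 increments; reduction = 30 × $18 = $540, leaving $840.
Liang ($320,400): Elderly Relief Credit: income exceeds $293,700 by $26,700, which is 36 full-or-partial $750 increments; reduction = 36 × $18 = $648, leaving $732.
Difference: |$840 − $732| = $108.

$108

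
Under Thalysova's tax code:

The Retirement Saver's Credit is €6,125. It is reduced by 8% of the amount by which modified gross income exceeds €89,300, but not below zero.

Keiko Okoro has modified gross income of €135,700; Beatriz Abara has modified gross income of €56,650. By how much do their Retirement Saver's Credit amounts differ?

€3,712

Keiko (€135,700): Retirement Saver's Credit: 8% of the €46,400 excess over €89,300 is €3,712; credit = €6,125 − €3,712 = €2,413.
Beatriz (€56,650): Retirement Saver's Credit: €56,650 is at or below the €89,300 threshold, so the full €6,125 applies.
Difference: |€2,413 − €6,125| = €3,712.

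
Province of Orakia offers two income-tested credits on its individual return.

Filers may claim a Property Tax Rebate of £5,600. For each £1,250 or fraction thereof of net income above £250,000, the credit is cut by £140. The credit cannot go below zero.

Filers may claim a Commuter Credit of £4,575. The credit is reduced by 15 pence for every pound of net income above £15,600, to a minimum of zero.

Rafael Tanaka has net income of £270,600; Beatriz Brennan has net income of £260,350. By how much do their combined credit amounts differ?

£1,120

Rafael (£270,600): Property Tax Rebate: income exceeds £250,000 by £20,600, which is 17 full-or-partial £1,250 increments; reduction = 17 × £140 = £2,380, leaving £3,220. Commuter Credit: 15% of the £255,000 excess over £15,600 is £38,250 ≥ base, so the credit is £0. total £3,220 + £0 = £3,220
Beatriz (£260,350): Property Tax Rebate: income exceeds £250,000 by £10,350, which is 9 full-or-partial £1,250 increments; reduction = 9 × £140 = £1,260, leaving £4,340. Commuter Credit: 15% of the £244,750 excess over £15,600 is £36,712.50 ≥ base, so the credit is £0. total £4,340 + £0 = £4,340
Difference: |£3,220 − £4,340| = £1,120.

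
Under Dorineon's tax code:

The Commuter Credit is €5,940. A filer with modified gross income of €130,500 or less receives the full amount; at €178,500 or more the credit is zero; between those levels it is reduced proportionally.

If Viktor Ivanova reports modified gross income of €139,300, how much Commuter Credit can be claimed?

€4,851

Commuter Credit: €139,300 is €8,800 into a €48,000 phase-out range, leaving 39,200/48,000 of the credit: €5,940 × 39,200/48,000 = €4,851.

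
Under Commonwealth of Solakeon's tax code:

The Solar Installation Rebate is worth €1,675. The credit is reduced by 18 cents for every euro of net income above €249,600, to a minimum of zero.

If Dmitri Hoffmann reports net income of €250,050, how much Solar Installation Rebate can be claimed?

Solar Installation Rebate: 18% of the €450 excess over €249,600 is €81; credit = €1,675 − €81 = €1,594.

€1,594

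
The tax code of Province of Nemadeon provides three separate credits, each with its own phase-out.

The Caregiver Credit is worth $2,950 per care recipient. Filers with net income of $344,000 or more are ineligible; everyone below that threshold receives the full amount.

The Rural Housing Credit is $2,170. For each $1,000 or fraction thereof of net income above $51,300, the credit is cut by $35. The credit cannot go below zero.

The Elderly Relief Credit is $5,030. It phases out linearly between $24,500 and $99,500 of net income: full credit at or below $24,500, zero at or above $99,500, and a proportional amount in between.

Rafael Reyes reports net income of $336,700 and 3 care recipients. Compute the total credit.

$8,850

Caregiver Credit: base = 3 × $2,950 = $8,850. $336,700 is below the $344,000 cutoff, so the full $8,850 applies.
Rural Housing Credit: income exceeds $51,300 by $285,400 → 286 increments × $35 = $10,010 ≥ base, so the credit is $0.
Elderly Relief Credit: $336,700 is at or above $99,500, so the credit is $0.
Total: $8,850 + $0 + $0 = $8,850.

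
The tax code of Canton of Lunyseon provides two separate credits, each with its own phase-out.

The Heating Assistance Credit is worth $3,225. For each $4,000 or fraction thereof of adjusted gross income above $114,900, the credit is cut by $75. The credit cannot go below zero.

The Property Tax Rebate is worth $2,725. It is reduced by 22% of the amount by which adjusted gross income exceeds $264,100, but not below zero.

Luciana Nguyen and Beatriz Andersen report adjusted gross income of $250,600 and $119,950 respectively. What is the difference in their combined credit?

$2,400

Luciana ($250,600): Heating Assistance Credit: income exceeds $114,900 by $135,700, which is 34 full-or-partial $4,000 increments; reduction = 34 × $75 = $2,550, leaving $675. Property Tax Rebate: $250,600 is at or below the $264,100 threshold, so the full $2,725 applies. total $675 + $2,725 = $3,400
Beatriz ($119,950): Heating Assistance Credit: income exceeds $114,900 by $5,050, which is 2 full-or-partial $4,000 increments; reduction = 2 × $75 = $150, leaving $3,075. Property Tax Rebate: $119,950 is at or below the $264,100 threshold, so the full $2,725 applies. total $3,075 + $2,725 = $5,800
Difference: |$3,400 − $5,800| = $2,400.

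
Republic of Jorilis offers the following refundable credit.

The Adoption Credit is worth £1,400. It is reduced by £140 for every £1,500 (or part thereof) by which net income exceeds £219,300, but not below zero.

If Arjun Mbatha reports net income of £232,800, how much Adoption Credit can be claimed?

£140

Adoption Credit: income exceeds £219,300 by £13,500, which is 9 full-or-partial £1,500 increments; reduction = 9 × £140 = £1,260, leaving £140.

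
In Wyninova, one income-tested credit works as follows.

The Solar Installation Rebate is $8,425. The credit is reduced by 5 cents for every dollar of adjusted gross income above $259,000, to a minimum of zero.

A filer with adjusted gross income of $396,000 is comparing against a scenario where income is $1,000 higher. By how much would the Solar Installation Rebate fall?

At $396,000 — 5% of the $137,000 excess over $259,000 is $6,850; credit = $8,425 − $6,850 = $1,575.
At $397,000 — 5% of the $138,000 excess over $259,000 is $6,900; credit = $8,425 − $6,900 = $1,525.
Lost: $1,575 − $1,525 = $50.

$50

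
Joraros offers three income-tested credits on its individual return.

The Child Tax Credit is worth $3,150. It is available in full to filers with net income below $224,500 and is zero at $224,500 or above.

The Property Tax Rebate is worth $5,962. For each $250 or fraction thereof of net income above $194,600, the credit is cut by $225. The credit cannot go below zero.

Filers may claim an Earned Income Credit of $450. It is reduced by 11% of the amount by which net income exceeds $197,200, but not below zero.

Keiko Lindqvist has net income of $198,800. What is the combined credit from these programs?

Child Tax Credit: $198,800 is below the $224,500 cutoff, so the full $3,150 applies.
Property Tax Rebate: income exceeds $194,600 by $4,200, which is 17 full-or-partial $250 increments; reduction = 17 × $225 = $3,825, leaving $2,137.
Earned Income Credit: 11% of the $1,600 excess over $197,200 is $176; credit = $450 − $176 = $274.
Total: $3,150 + $2,137 + $274 = $5,561.

$5,561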